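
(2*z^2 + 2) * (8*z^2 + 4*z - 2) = 16*z^4 + 8*z^3 + 12*z^2 + 8*z - 4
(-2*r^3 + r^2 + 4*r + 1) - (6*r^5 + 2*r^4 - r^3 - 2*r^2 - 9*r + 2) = -6*r^5 - 2*r^4 - r^3 + 3*r^2 + 13*r - 1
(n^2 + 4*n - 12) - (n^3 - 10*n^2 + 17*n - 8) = -n^3 + 11*n^2 - 13*n - 4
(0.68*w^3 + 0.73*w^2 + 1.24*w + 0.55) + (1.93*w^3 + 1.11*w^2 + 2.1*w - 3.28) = 2.61*w^3 + 1.84*w^2 + 3.34*w - 2.73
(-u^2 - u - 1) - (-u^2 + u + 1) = -2*u - 2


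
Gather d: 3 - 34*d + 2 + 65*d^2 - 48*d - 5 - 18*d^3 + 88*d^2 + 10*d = -18*d^3 + 153*d^2 - 72*d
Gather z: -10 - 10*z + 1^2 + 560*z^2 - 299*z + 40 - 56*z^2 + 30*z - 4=504*z^2 - 279*z + 27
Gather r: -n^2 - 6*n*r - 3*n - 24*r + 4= -n^2 - 3*n + r*(-6*n - 24) + 4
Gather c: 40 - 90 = -50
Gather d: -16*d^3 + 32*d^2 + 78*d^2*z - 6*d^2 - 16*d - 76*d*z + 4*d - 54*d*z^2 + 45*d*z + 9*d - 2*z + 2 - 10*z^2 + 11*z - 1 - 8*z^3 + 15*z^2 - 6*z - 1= -16*d^3 + d^2*(78*z + 26) + d*(-54*z^2 - 31*z - 3) - 8*z^3 + 5*z^2 + 3*z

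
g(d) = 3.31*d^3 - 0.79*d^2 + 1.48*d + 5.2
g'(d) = 9.93*d^2 - 1.58*d + 1.48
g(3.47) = 139.12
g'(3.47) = 115.56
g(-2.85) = -82.06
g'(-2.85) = 86.64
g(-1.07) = -1.34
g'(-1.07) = 14.54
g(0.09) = 5.33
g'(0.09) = 1.42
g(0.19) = 5.48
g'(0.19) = 1.54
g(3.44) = 135.68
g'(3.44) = 113.55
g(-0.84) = 1.44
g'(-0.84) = 9.81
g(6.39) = 846.04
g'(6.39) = 396.85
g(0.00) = 5.20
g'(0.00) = 1.48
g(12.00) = 5628.88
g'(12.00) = 1412.44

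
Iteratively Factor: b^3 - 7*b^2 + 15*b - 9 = (b - 3)*(b^2 - 4*b + 3) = (b - 3)*(b - 1)*(b - 3)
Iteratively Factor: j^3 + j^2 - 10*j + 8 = (j - 1)*(j^2 + 2*j - 8) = (j - 2)*(j - 1)*(j + 4)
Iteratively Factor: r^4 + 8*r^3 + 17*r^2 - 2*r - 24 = (r - 1)*(r^3 + 9*r^2 + 26*r + 24) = (r - 1)*(r + 4)*(r^2 + 5*r + 6) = (r - 1)*(r + 2)*(r + 4)*(r + 3)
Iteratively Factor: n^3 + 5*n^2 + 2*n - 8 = (n + 4)*(n^2 + n - 2) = (n - 1)*(n + 4)*(n + 2)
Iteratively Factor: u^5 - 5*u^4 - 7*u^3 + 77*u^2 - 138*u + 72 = (u - 3)*(u^4 - 2*u^3 - 13*u^2 + 38*u - 24) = (u - 3)^2*(u^3 + u^2 - 10*u + 8) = (u - 3)^2*(u - 1)*(u^2 + 2*u - 8) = (u - 3)^2*(u - 1)*(u + 4)*(u - 2)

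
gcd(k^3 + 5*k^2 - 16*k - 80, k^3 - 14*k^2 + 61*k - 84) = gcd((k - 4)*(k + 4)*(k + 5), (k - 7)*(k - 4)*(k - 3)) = k - 4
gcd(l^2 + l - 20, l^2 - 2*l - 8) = l - 4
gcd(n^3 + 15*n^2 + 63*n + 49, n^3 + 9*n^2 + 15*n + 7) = n^2 + 8*n + 7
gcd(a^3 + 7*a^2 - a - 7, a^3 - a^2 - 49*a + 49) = a^2 + 6*a - 7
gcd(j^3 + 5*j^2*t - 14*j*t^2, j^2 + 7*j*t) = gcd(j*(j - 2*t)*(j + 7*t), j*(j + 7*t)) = j^2 + 7*j*t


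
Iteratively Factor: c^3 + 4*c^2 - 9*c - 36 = (c - 3)*(c^2 + 7*c + 12) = (c - 3)*(c + 4)*(c + 3)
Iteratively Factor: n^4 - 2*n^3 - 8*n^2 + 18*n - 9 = (n + 3)*(n^3 - 5*n^2 + 7*n - 3) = (n - 1)*(n + 3)*(n^2 - 4*n + 3) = (n - 1)^2*(n + 3)*(n - 3)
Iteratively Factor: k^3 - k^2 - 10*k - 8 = (k + 1)*(k^2 - 2*k - 8) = (k - 4)*(k + 1)*(k + 2)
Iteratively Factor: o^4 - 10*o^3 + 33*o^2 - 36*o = (o - 3)*(o^3 - 7*o^2 + 12*o) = o*(o - 3)*(o^2 - 7*o + 12) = o*(o - 4)*(o - 3)*(o - 3)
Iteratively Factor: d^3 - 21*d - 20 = (d + 4)*(d^2 - 4*d - 5) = (d - 5)*(d + 4)*(d + 1)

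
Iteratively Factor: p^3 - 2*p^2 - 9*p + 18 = (p - 2)*(p^2 - 9) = (p - 2)*(p + 3)*(p - 3)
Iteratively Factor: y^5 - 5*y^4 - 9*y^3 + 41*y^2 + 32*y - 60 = (y - 3)*(y^4 - 2*y^3 - 15*y^2 - 4*y + 20) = (y - 3)*(y - 1)*(y^3 - y^2 - 16*y - 20) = (y - 3)*(y - 1)*(y + 2)*(y^2 - 3*y - 10) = (y - 5)*(y - 3)*(y - 1)*(y + 2)*(y + 2)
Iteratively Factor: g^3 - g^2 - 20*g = (g - 5)*(g^2 + 4*g) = (g - 5)*(g + 4)*(g)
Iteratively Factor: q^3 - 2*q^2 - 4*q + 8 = (q + 2)*(q^2 - 4*q + 4) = (q - 2)*(q + 2)*(q - 2)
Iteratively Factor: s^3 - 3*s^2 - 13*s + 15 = (s - 5)*(s^2 + 2*s - 3) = (s - 5)*(s - 1)*(s + 3)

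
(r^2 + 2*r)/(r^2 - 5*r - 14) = r/(r - 7)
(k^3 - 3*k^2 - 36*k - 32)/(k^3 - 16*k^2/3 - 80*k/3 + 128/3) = 3*(k + 1)/(3*k - 4)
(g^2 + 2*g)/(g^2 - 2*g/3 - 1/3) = 3*g*(g + 2)/(3*g^2 - 2*g - 1)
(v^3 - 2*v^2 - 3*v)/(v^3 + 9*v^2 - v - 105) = v*(v + 1)/(v^2 + 12*v + 35)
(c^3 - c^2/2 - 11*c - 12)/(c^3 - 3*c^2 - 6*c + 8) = (c + 3/2)/(c - 1)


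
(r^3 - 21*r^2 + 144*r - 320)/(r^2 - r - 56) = (r^2 - 13*r + 40)/(r + 7)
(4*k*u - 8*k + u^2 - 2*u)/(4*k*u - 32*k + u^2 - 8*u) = (u - 2)/(u - 8)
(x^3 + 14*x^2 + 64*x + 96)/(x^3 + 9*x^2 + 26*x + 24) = (x^2 + 10*x + 24)/(x^2 + 5*x + 6)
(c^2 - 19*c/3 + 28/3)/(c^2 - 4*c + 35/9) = 3*(c - 4)/(3*c - 5)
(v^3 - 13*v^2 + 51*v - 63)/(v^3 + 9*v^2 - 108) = (v^2 - 10*v + 21)/(v^2 + 12*v + 36)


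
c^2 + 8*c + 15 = (c + 3)*(c + 5)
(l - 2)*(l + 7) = l^2 + 5*l - 14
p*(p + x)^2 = p^3 + 2*p^2*x + p*x^2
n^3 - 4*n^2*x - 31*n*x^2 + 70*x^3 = (n - 7*x)*(n - 2*x)*(n + 5*x)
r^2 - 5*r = r*(r - 5)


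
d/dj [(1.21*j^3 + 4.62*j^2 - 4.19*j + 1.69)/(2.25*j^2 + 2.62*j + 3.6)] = (2.7225*j^4 + 6.3404*j^3 + 34.5999*j^2 + 25.659*j - 19.5118)/(5.0625*j^4 + 11.79*j^3 + 23.0644*j^2 + 18.864*j + 12.96)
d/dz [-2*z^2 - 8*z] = -4*z - 8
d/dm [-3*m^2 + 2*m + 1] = 2 - 6*m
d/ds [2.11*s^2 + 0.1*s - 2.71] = 4.22*s + 0.1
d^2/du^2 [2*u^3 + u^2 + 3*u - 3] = 12*u + 2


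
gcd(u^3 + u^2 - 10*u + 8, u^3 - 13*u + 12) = u^2 + 3*u - 4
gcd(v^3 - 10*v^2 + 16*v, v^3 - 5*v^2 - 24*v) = v^2 - 8*v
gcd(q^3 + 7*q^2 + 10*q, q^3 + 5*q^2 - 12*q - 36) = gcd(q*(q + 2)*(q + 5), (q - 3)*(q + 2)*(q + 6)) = q + 2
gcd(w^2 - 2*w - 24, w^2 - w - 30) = w - 6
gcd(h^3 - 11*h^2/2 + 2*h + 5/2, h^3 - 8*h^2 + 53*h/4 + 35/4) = h^2 - 9*h/2 - 5/2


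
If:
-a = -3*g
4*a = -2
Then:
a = -1/2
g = -1/6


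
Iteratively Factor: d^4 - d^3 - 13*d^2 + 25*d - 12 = (d - 1)*(d^3 - 13*d + 12) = (d - 1)*(d + 4)*(d^2 - 4*d + 3) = (d - 3)*(d - 1)*(d + 4)*(d - 1)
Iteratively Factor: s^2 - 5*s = (s - 5)*(s)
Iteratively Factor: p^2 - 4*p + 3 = (p - 1)*(p - 3)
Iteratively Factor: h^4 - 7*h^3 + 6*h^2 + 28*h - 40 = (h + 2)*(h^3 - 9*h^2 + 24*h - 20) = (h - 5)*(h + 2)*(h^2 - 4*h + 4) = (h - 5)*(h - 2)*(h + 2)*(h - 2)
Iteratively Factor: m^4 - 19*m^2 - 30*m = (m + 3)*(m^3 - 3*m^2 - 10*m) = (m - 5)*(m + 3)*(m^2 + 2*m) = (m - 5)*(m + 2)*(m + 3)*(m)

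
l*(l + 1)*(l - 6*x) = l^3 - 6*l^2*x + l^2 - 6*l*x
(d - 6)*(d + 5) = d^2 - d - 30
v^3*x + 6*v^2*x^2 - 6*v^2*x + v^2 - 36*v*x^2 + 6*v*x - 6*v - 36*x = (v - 6)*(v + 6*x)*(v*x + 1)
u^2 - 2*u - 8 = (u - 4)*(u + 2)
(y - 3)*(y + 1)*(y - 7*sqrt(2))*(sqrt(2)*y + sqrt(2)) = sqrt(2)*y^4 - 14*y^3 - sqrt(2)*y^3 - 5*sqrt(2)*y^2 + 14*y^2 - 3*sqrt(2)*y + 70*y + 42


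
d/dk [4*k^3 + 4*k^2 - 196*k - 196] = 12*k^2 + 8*k - 196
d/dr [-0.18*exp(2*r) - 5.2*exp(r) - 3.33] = (-0.36*exp(r) - 5.2)*exp(r)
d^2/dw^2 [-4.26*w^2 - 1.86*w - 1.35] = -8.52000000000000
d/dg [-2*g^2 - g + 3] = -4*g - 1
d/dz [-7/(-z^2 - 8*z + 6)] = 14*(-z - 4)/(z^2 + 8*z - 6)^2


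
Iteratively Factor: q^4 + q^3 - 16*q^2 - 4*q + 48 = (q + 2)*(q^3 - q^2 - 14*q + 24) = (q - 3)*(q + 2)*(q^2 + 2*q - 8) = (q - 3)*(q + 2)*(q + 4)*(q - 2)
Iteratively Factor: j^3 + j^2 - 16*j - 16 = (j + 1)*(j^2 - 16) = (j - 4)*(j + 1)*(j + 4)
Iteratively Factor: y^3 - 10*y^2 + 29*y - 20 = (y - 1)*(y^2 - 9*y + 20) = (y - 4)*(y - 1)*(y - 5)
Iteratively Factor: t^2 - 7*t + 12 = (t - 3)*(t - 4)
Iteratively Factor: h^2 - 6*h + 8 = (h - 2)*(h - 4)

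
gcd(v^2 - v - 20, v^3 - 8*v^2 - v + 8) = 1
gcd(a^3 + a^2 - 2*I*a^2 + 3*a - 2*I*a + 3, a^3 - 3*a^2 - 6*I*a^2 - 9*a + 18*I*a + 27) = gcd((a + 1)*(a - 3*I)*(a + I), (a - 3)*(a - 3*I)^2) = a - 3*I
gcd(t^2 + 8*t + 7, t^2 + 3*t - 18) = 1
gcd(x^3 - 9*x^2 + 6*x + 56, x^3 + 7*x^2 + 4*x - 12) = x + 2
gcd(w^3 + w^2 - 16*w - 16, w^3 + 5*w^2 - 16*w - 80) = w^2 - 16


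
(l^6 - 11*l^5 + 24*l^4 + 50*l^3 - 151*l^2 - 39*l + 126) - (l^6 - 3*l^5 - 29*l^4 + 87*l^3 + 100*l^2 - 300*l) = -8*l^5 + 53*l^4 - 37*l^3 - 251*l^2 + 261*l + 126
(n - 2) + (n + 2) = 2*n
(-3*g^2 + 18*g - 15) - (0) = -3*g^2 + 18*g - 15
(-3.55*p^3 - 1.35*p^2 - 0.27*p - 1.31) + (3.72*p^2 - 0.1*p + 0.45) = -3.55*p^3 + 2.37*p^2 - 0.37*p - 0.86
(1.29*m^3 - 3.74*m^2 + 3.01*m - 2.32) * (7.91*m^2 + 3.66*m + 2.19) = 10.2039*m^5 - 24.862*m^4 + 12.9458*m^3 - 15.5252*m^2 - 1.8993*m - 5.0808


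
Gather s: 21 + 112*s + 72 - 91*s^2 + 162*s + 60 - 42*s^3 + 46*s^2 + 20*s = -42*s^3 - 45*s^2 + 294*s + 153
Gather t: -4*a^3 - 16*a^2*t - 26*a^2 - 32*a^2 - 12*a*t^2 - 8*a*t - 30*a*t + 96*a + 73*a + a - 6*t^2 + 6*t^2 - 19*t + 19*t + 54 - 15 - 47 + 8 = -4*a^3 - 58*a^2 - 12*a*t^2 + 170*a + t*(-16*a^2 - 38*a)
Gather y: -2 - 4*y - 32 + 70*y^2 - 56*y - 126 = 70*y^2 - 60*y - 160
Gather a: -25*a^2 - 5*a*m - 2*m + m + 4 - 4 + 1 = -25*a^2 - 5*a*m - m + 1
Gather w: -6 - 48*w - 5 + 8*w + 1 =-40*w - 10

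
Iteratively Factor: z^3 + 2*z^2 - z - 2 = (z - 1)*(z^2 + 3*z + 2) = (z - 1)*(z + 1)*(z + 2)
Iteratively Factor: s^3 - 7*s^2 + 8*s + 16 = (s - 4)*(s^2 - 3*s - 4) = (s - 4)^2*(s + 1)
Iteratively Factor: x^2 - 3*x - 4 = (x - 4)*(x + 1)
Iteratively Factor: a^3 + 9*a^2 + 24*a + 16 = (a + 4)*(a^2 + 5*a + 4) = (a + 4)^2*(a + 1)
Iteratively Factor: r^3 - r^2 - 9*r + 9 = (r - 3)*(r^2 + 2*r - 3) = (r - 3)*(r - 1)*(r + 3)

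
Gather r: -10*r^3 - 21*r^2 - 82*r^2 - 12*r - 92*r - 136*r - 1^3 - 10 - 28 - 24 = -10*r^3 - 103*r^2 - 240*r - 63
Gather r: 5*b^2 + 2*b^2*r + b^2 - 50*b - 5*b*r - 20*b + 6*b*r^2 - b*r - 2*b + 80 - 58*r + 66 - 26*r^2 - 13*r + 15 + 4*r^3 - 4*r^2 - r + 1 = 6*b^2 - 72*b + 4*r^3 + r^2*(6*b - 30) + r*(2*b^2 - 6*b - 72) + 162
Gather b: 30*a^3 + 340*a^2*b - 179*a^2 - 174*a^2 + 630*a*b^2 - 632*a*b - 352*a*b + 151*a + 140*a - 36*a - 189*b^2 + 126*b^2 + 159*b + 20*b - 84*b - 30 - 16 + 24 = 30*a^3 - 353*a^2 + 255*a + b^2*(630*a - 63) + b*(340*a^2 - 984*a + 95) - 22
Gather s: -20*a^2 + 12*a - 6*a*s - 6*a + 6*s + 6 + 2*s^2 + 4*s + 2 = -20*a^2 + 6*a + 2*s^2 + s*(10 - 6*a) + 8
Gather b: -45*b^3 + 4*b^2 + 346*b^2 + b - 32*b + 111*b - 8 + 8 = -45*b^3 + 350*b^2 + 80*b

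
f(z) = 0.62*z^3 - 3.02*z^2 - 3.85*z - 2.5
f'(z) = 1.86*z^2 - 6.04*z - 3.85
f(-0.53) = -1.40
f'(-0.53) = -0.13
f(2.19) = -18.90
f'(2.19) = -8.16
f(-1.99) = -11.68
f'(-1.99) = 15.54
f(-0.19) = -1.88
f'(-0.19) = -2.64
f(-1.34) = -4.26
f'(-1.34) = 7.58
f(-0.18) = -1.91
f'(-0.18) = -2.70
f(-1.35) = -4.33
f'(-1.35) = 7.69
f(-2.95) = -33.34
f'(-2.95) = 30.15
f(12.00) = 587.78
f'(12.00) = 191.51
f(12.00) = 587.78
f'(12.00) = 191.51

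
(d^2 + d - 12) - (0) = d^2 + d - 12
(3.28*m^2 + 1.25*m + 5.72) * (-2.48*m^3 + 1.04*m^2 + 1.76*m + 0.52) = -8.1344*m^5 + 0.3112*m^4 - 7.1128*m^3 + 9.8544*m^2 + 10.7172*m + 2.9744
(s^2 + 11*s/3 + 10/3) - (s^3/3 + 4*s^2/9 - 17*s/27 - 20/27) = -s^3/3 + 5*s^2/9 + 116*s/27 + 110/27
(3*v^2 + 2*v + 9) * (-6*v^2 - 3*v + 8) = -18*v^4 - 21*v^3 - 36*v^2 - 11*v + 72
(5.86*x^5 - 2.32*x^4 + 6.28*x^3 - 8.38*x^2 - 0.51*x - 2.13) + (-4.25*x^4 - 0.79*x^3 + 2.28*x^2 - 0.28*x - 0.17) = 5.86*x^5 - 6.57*x^4 + 5.49*x^3 - 6.1*x^2 - 0.79*x - 2.3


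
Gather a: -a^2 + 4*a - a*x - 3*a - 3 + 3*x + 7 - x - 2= -a^2 + a*(1 - x) + 2*x + 2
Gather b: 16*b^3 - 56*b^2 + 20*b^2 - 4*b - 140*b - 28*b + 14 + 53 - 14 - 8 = 16*b^3 - 36*b^2 - 172*b + 45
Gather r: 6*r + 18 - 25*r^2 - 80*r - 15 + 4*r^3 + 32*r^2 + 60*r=4*r^3 + 7*r^2 - 14*r + 3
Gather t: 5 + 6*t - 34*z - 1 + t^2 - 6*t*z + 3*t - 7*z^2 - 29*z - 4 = t^2 + t*(9 - 6*z) - 7*z^2 - 63*z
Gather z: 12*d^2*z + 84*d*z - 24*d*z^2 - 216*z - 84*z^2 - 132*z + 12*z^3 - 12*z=12*z^3 + z^2*(-24*d - 84) + z*(12*d^2 + 84*d - 360)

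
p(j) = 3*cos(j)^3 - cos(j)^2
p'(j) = -9*sin(j)*cos(j)^2 + 2*sin(j)*cos(j) = (2 - 9*cos(j))*sin(j)*cos(j)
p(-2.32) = -1.41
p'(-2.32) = 4.05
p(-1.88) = -0.18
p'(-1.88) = 1.37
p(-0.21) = 1.85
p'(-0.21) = 1.39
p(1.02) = 0.16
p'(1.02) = -1.21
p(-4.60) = -0.02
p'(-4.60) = -0.34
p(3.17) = -4.00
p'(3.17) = 0.31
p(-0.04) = 1.99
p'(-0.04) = 0.28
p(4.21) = -0.57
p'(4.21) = 2.67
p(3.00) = -3.89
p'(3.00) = -1.52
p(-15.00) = -1.89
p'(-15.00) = 4.37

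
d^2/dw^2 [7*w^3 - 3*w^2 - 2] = 42*w - 6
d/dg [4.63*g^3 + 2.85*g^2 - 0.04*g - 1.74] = 13.89*g^2 + 5.7*g - 0.04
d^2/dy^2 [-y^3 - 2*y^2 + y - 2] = -6*y - 4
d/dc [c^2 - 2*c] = 2*c - 2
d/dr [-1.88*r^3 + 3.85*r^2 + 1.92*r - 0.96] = -5.64*r^2 + 7.7*r + 1.92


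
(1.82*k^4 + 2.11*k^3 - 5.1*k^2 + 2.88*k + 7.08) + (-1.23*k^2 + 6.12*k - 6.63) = 1.82*k^4 + 2.11*k^3 - 6.33*k^2 + 9.0*k + 0.45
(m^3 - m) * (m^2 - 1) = m^5 - 2*m^3 + m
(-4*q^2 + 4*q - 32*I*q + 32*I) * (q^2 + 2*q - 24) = -4*q^4 - 4*q^3 - 32*I*q^3 + 104*q^2 - 32*I*q^2 - 96*q + 832*I*q - 768*I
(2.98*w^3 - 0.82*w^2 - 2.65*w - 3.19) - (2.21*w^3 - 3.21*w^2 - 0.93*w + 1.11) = 0.77*w^3 + 2.39*w^2 - 1.72*w - 4.3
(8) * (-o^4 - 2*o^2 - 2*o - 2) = -8*o^4 - 16*o^2 - 16*o - 16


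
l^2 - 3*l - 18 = (l - 6)*(l + 3)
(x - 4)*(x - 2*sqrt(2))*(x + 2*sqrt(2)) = x^3 - 4*x^2 - 8*x + 32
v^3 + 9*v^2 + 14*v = v*(v + 2)*(v + 7)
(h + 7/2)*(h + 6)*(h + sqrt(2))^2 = h^4 + 2*sqrt(2)*h^3 + 19*h^3/2 + 23*h^2 + 19*sqrt(2)*h^2 + 19*h + 42*sqrt(2)*h + 42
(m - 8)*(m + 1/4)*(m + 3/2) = m^3 - 25*m^2/4 - 109*m/8 - 3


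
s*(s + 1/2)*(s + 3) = s^3 + 7*s^2/2 + 3*s/2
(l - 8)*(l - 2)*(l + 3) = l^3 - 7*l^2 - 14*l + 48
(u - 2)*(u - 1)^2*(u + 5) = u^4 + u^3 - 15*u^2 + 23*u - 10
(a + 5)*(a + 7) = a^2 + 12*a + 35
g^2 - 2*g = g*(g - 2)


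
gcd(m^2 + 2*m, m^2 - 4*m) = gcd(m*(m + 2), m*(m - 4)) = m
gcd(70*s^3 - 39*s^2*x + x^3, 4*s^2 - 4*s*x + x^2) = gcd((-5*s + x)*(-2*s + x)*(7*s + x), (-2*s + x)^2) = -2*s + x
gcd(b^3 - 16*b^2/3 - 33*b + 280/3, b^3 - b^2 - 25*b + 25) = b + 5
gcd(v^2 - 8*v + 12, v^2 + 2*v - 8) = v - 2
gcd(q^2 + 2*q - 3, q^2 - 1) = q - 1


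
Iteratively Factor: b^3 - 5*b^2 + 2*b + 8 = (b - 2)*(b^2 - 3*b - 4) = (b - 2)*(b + 1)*(b - 4)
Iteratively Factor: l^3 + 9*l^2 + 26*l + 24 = (l + 2)*(l^2 + 7*l + 12) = (l + 2)*(l + 3)*(l + 4)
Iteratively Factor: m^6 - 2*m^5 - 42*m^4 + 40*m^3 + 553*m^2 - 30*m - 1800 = (m + 3)*(m^5 - 5*m^4 - 27*m^3 + 121*m^2 + 190*m - 600) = (m + 3)^2*(m^4 - 8*m^3 - 3*m^2 + 130*m - 200) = (m - 2)*(m + 3)^2*(m^3 - 6*m^2 - 15*m + 100) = (m - 2)*(m + 3)^2*(m + 4)*(m^2 - 10*m + 25) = (m - 5)*(m - 2)*(m + 3)^2*(m + 4)*(m - 5)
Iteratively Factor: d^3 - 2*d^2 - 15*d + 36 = (d - 3)*(d^2 + d - 12) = (d - 3)^2*(d + 4)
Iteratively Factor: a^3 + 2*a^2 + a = (a + 1)*(a^2 + a) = (a + 1)^2*(a)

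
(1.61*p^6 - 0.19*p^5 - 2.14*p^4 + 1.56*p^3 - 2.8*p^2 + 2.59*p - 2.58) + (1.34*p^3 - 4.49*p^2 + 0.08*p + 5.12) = 1.61*p^6 - 0.19*p^5 - 2.14*p^4 + 2.9*p^3 - 7.29*p^2 + 2.67*p + 2.54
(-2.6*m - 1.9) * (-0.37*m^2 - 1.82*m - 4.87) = 0.962*m^3 + 5.435*m^2 + 16.12*m + 9.253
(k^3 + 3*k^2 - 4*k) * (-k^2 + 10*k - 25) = -k^5 + 7*k^4 + 9*k^3 - 115*k^2 + 100*k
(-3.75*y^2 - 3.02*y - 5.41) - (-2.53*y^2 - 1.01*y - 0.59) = -1.22*y^2 - 2.01*y - 4.82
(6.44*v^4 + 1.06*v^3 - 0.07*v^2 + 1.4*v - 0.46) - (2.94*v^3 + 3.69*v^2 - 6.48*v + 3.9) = 6.44*v^4 - 1.88*v^3 - 3.76*v^2 + 7.88*v - 4.36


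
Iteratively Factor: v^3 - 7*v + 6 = (v - 1)*(v^2 + v - 6) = (v - 1)*(v + 3)*(v - 2)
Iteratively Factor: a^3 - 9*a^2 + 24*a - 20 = (a - 2)*(a^2 - 7*a + 10) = (a - 5)*(a - 2)*(a - 2)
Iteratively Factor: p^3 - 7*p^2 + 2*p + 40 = (p + 2)*(p^2 - 9*p + 20) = (p - 5)*(p + 2)*(p - 4)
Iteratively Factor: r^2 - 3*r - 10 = (r + 2)*(r - 5)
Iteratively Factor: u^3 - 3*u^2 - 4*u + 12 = (u - 2)*(u^2 - u - 6) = (u - 2)*(u + 2)*(u - 3)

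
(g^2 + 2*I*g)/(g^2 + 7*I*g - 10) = g/(g + 5*I)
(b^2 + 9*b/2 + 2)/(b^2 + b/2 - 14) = (2*b + 1)/(2*b - 7)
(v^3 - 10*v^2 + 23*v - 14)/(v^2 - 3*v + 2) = v - 7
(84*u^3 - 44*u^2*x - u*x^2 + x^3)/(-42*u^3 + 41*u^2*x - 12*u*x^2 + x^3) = (-42*u^2 + u*x + x^2)/(21*u^2 - 10*u*x + x^2)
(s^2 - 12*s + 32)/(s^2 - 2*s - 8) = (s - 8)/(s + 2)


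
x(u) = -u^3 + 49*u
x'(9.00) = -194.00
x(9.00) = -288.00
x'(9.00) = -194.00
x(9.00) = -288.00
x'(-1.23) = 44.46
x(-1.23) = -58.41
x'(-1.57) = 41.61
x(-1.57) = -73.06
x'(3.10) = 20.17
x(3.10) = 122.11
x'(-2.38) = 32.01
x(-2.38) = -103.14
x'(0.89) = 46.62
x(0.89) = 42.91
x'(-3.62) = 9.69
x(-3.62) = -129.94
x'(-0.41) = 48.50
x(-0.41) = -20.02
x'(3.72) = 7.48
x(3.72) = 130.80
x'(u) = 49 - 3*u^2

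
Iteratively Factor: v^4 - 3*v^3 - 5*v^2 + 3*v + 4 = (v - 4)*(v^3 + v^2 - v - 1) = (v - 4)*(v + 1)*(v^2 - 1) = (v - 4)*(v + 1)^2*(v - 1)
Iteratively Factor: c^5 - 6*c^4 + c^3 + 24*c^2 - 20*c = (c - 5)*(c^4 - c^3 - 4*c^2 + 4*c) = (c - 5)*(c - 1)*(c^3 - 4*c) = c*(c - 5)*(c - 1)*(c^2 - 4) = c*(c - 5)*(c - 2)*(c - 1)*(c + 2)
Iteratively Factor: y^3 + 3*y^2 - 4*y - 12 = (y - 2)*(y^2 + 5*y + 6) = (y - 2)*(y + 2)*(y + 3)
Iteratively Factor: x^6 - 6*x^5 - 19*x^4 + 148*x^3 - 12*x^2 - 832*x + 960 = (x - 5)*(x^5 - x^4 - 24*x^3 + 28*x^2 + 128*x - 192) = (x - 5)*(x + 3)*(x^4 - 4*x^3 - 12*x^2 + 64*x - 64) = (x - 5)*(x + 3)*(x + 4)*(x^3 - 8*x^2 + 20*x - 16) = (x - 5)*(x - 2)*(x + 3)*(x + 4)*(x^2 - 6*x + 8) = (x - 5)*(x - 2)^2*(x + 3)*(x + 4)*(x - 4)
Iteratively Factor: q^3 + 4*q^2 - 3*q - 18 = (q - 2)*(q^2 + 6*q + 9) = (q - 2)*(q + 3)*(q + 3)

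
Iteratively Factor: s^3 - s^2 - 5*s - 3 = (s - 3)*(s^2 + 2*s + 1) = (s - 3)*(s + 1)*(s + 1)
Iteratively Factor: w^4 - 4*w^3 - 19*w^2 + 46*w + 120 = (w - 4)*(w^3 - 19*w - 30) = (w - 4)*(w + 3)*(w^2 - 3*w - 10) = (w - 4)*(w + 2)*(w + 3)*(w - 5)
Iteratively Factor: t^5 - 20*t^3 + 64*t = (t - 2)*(t^4 + 2*t^3 - 16*t^2 - 32*t) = (t - 2)*(t + 2)*(t^3 - 16*t) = t*(t - 2)*(t + 2)*(t^2 - 16) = t*(t - 2)*(t + 2)*(t + 4)*(t - 4)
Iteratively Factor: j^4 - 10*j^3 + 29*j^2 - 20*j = (j - 4)*(j^3 - 6*j^2 + 5*j) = j*(j - 4)*(j^2 - 6*j + 5) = j*(j - 5)*(j - 4)*(j - 1)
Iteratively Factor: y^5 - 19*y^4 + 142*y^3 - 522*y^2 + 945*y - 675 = (y - 3)*(y^4 - 16*y^3 + 94*y^2 - 240*y + 225) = (y - 5)*(y - 3)*(y^3 - 11*y^2 + 39*y - 45) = (y - 5)*(y - 3)^2*(y^2 - 8*y + 15) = (y - 5)*(y - 3)^3*(y - 5)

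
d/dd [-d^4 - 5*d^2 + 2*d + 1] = -4*d^3 - 10*d + 2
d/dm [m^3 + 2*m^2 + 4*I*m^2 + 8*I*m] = 3*m^2 + m*(4 + 8*I) + 8*I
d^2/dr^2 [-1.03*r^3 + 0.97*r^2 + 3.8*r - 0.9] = 1.94 - 6.18*r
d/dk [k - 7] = 1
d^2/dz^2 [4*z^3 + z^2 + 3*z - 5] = 24*z + 2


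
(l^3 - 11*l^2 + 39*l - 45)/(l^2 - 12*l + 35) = (l^2 - 6*l + 9)/(l - 7)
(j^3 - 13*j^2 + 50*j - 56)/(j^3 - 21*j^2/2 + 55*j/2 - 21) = 2*(j - 4)/(2*j - 3)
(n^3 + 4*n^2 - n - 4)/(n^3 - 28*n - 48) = (n^2 - 1)/(n^2 - 4*n - 12)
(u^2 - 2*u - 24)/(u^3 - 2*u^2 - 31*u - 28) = (u - 6)/(u^2 - 6*u - 7)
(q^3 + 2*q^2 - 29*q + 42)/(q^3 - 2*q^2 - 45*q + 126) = (q - 2)/(q - 6)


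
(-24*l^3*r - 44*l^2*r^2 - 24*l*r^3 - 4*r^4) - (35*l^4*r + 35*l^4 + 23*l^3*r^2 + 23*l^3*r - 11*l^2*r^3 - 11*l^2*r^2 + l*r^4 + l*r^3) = -35*l^4*r - 35*l^4 - 23*l^3*r^2 - 47*l^3*r + 11*l^2*r^3 - 33*l^2*r^2 - l*r^4 - 25*l*r^3 - 4*r^4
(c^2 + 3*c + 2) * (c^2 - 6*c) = c^4 - 3*c^3 - 16*c^2 - 12*c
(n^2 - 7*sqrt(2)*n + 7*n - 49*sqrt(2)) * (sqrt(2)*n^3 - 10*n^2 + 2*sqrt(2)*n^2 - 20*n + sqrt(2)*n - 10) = sqrt(2)*n^5 - 24*n^4 + 9*sqrt(2)*n^4 - 216*n^3 + 85*sqrt(2)*n^3 - 360*n^2 + 637*sqrt(2)*n^2 - 168*n + 1050*sqrt(2)*n + 490*sqrt(2)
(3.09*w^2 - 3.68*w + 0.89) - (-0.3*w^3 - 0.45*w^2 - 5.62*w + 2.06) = 0.3*w^3 + 3.54*w^2 + 1.94*w - 1.17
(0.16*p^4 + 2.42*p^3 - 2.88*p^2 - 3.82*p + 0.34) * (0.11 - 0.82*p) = -0.1312*p^5 - 1.9668*p^4 + 2.6278*p^3 + 2.8156*p^2 - 0.699*p + 0.0374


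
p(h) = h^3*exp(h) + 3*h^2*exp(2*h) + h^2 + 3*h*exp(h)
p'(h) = h^3*exp(h) + 6*h^2*exp(2*h) + 3*h^2*exp(h) + 6*h*exp(2*h) + 3*h*exp(h) + 2*h + 3*exp(h)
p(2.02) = 807.52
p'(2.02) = 2306.73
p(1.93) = 623.56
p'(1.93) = 1801.41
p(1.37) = 115.37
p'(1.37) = 364.71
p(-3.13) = 8.10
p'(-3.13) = -6.52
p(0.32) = 2.05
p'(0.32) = 11.37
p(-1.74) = 1.47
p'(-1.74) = -2.96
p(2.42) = 2468.85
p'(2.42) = 6757.45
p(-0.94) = -0.14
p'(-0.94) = -1.15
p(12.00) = 11443587859688.44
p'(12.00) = 24794176211343.82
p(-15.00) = 225.00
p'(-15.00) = -30.00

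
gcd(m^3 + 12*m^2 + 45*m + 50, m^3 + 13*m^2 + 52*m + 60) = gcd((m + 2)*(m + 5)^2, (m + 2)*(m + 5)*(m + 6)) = m^2 + 7*m + 10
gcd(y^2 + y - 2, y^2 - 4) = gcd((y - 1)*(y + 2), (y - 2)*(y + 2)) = y + 2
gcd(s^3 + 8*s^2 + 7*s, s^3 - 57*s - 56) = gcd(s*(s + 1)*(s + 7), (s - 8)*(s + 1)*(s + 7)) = s^2 + 8*s + 7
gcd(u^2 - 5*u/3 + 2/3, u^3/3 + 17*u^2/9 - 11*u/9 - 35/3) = 1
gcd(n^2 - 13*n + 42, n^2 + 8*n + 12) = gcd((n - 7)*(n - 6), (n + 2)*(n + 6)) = 1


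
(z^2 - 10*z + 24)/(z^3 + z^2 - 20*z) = (z - 6)/(z*(z + 5))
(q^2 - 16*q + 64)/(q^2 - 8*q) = (q - 8)/q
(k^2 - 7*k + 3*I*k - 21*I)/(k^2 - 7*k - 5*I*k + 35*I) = (k + 3*I)/(k - 5*I)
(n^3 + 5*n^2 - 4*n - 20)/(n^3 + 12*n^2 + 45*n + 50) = (n - 2)/(n + 5)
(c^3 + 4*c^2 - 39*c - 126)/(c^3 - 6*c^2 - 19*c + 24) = (c^2 + c - 42)/(c^2 - 9*c + 8)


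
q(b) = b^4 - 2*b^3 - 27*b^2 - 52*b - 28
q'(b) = 4*b^3 - 6*b^2 - 54*b - 52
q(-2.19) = 0.39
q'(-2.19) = -4.53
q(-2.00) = 0.00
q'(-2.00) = 0.00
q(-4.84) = 366.71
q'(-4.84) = -384.71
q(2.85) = -375.83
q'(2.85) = -162.04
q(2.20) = -270.95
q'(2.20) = -157.25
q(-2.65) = 6.73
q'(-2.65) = -25.47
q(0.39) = -52.48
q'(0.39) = -73.74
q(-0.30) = -14.77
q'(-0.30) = -36.45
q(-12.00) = 20900.00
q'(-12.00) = -7180.00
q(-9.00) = 6272.00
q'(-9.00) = -2968.00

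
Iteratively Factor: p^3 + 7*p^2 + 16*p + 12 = (p + 2)*(p^2 + 5*p + 6) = (p + 2)*(p + 3)*(p + 2)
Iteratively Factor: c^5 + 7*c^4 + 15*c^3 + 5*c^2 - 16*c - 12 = (c + 3)*(c^4 + 4*c^3 + 3*c^2 - 4*c - 4) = (c + 2)*(c + 3)*(c^3 + 2*c^2 - c - 2) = (c + 2)^2*(c + 3)*(c^2 - 1) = (c + 1)*(c + 2)^2*(c + 3)*(c - 1)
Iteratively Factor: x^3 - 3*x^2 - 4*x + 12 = (x - 3)*(x^2 - 4) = (x - 3)*(x + 2)*(x - 2)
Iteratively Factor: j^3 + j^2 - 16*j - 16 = (j - 4)*(j^2 + 5*j + 4) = (j - 4)*(j + 1)*(j + 4)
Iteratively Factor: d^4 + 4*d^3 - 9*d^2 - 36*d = (d - 3)*(d^3 + 7*d^2 + 12*d) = d*(d - 3)*(d^2 + 7*d + 12) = d*(d - 3)*(d + 3)*(d + 4)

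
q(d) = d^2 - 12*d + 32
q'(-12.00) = -36.00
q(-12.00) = 320.00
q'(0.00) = -12.00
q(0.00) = 32.00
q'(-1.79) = -15.58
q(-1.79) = 56.68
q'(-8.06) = -28.12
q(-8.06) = 193.68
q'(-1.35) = -14.70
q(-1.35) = 50.02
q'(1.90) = -8.20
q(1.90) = 12.81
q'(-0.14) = -12.28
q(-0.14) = 33.70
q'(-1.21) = -14.42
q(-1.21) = 47.98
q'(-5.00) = -22.00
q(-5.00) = 117.00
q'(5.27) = -1.46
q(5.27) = -3.47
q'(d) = 2*d - 12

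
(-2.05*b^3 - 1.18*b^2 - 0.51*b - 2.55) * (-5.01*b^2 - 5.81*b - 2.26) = 10.2705*b^5 + 17.8223*b^4 + 14.0439*b^3 + 18.4054*b^2 + 15.9681*b + 5.763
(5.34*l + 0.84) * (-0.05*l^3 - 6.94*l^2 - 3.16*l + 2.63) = -0.267*l^4 - 37.1016*l^3 - 22.704*l^2 + 11.3898*l + 2.2092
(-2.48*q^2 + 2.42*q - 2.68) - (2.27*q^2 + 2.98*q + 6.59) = -4.75*q^2 - 0.56*q - 9.27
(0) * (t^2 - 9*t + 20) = 0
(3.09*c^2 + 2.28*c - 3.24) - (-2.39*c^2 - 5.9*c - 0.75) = 5.48*c^2 + 8.18*c - 2.49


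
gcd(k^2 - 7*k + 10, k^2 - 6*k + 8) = k - 2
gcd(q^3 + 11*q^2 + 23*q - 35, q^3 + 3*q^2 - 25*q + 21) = q^2 + 6*q - 7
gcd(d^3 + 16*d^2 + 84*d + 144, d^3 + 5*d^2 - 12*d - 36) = d + 6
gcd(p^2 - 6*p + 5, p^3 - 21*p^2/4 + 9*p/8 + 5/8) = p - 5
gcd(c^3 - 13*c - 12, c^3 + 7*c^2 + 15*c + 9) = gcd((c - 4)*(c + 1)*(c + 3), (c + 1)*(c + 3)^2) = c^2 + 4*c + 3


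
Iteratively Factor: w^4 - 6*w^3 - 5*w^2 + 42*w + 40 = (w - 5)*(w^3 - w^2 - 10*w - 8) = (w - 5)*(w - 4)*(w^2 + 3*w + 2) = (w - 5)*(w - 4)*(w + 1)*(w + 2)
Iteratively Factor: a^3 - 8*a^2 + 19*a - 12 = (a - 1)*(a^2 - 7*a + 12) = (a - 3)*(a - 1)*(a - 4)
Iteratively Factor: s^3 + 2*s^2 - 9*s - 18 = (s + 3)*(s^2 - s - 6) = (s + 2)*(s + 3)*(s - 3)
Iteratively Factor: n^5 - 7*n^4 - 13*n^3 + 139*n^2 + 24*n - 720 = (n - 4)*(n^4 - 3*n^3 - 25*n^2 + 39*n + 180) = (n - 4)*(n + 3)*(n^3 - 6*n^2 - 7*n + 60) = (n - 4)^2*(n + 3)*(n^2 - 2*n - 15) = (n - 5)*(n - 4)^2*(n + 3)*(n + 3)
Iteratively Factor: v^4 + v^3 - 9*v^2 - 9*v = (v + 3)*(v^3 - 2*v^2 - 3*v) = (v - 3)*(v + 3)*(v^2 + v) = v*(v - 3)*(v + 3)*(v + 1)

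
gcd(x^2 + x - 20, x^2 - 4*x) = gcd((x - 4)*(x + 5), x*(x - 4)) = x - 4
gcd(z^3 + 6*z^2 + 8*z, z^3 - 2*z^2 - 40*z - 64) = z^2 + 6*z + 8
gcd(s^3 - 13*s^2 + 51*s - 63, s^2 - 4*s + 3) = s - 3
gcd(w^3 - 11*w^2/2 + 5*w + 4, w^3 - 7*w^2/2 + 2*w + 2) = w^2 - 3*w/2 - 1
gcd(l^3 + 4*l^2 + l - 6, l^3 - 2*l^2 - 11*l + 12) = l^2 + 2*l - 3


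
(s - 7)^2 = s^2 - 14*s + 49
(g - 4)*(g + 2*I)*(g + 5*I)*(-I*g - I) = -I*g^4 + 7*g^3 + 3*I*g^3 - 21*g^2 + 14*I*g^2 - 28*g - 30*I*g - 40*I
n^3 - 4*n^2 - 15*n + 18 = (n - 6)*(n - 1)*(n + 3)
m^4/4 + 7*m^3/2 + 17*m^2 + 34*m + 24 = (m/4 + 1/2)*(m + 2)*(m + 4)*(m + 6)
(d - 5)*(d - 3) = d^2 - 8*d + 15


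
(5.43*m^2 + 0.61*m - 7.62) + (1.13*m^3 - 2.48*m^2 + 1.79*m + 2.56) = 1.13*m^3 + 2.95*m^2 + 2.4*m - 5.06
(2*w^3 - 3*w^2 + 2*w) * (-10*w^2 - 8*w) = -20*w^5 + 14*w^4 + 4*w^3 - 16*w^2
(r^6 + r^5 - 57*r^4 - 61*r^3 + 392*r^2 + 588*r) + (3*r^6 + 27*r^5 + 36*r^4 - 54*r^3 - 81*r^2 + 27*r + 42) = 4*r^6 + 28*r^5 - 21*r^4 - 115*r^3 + 311*r^2 + 615*r + 42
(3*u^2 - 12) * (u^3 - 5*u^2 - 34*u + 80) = 3*u^5 - 15*u^4 - 114*u^3 + 300*u^2 + 408*u - 960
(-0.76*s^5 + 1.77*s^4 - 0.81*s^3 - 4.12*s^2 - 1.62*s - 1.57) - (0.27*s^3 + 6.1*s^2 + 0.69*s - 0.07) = -0.76*s^5 + 1.77*s^4 - 1.08*s^3 - 10.22*s^2 - 2.31*s - 1.5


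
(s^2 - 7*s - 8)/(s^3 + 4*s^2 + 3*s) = (s - 8)/(s*(s + 3))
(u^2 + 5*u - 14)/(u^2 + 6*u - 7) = (u - 2)/(u - 1)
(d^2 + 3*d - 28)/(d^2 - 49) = (d - 4)/(d - 7)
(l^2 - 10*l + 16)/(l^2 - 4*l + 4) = (l - 8)/(l - 2)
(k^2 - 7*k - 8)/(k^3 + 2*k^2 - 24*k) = (k^2 - 7*k - 8)/(k*(k^2 + 2*k - 24))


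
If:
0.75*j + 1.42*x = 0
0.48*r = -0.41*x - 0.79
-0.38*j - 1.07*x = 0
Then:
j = 0.00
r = -1.65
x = 0.00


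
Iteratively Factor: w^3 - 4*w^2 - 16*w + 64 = (w + 4)*(w^2 - 8*w + 16) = (w - 4)*(w + 4)*(w - 4)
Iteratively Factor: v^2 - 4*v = (v)*(v - 4)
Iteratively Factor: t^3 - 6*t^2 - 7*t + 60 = (t - 4)*(t^2 - 2*t - 15) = (t - 5)*(t - 4)*(t + 3)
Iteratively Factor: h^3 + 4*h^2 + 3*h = (h + 3)*(h^2 + h) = (h + 1)*(h + 3)*(h)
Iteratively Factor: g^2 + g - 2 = (g - 1)*(g + 2)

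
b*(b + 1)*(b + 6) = b^3 + 7*b^2 + 6*b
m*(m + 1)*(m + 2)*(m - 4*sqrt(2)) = m^4 - 4*sqrt(2)*m^3 + 3*m^3 - 12*sqrt(2)*m^2 + 2*m^2 - 8*sqrt(2)*m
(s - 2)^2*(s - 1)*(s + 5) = s^4 - 17*s^2 + 36*s - 20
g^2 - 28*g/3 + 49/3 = (g - 7)*(g - 7/3)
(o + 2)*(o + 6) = o^2 + 8*o + 12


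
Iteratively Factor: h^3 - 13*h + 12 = (h - 3)*(h^2 + 3*h - 4) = (h - 3)*(h + 4)*(h - 1)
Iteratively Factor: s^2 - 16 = (s + 4)*(s - 4)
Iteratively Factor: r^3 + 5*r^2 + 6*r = (r + 2)*(r^2 + 3*r) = r*(r + 2)*(r + 3)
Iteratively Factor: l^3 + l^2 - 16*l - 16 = (l + 4)*(l^2 - 3*l - 4) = (l - 4)*(l + 4)*(l + 1)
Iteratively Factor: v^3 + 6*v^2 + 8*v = (v + 2)*(v^2 + 4*v) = (v + 2)*(v + 4)*(v)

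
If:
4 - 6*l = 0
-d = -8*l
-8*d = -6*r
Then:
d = 16/3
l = 2/3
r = 64/9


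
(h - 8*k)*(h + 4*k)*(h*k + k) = h^3*k - 4*h^2*k^2 + h^2*k - 32*h*k^3 - 4*h*k^2 - 32*k^3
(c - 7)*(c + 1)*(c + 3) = c^3 - 3*c^2 - 25*c - 21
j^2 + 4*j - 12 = (j - 2)*(j + 6)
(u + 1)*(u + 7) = u^2 + 8*u + 7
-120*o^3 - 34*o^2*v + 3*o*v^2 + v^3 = (-6*o + v)*(4*o + v)*(5*o + v)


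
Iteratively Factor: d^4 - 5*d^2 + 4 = (d + 1)*(d^3 - d^2 - 4*d + 4) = (d - 2)*(d + 1)*(d^2 + d - 2) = (d - 2)*(d - 1)*(d + 1)*(d + 2)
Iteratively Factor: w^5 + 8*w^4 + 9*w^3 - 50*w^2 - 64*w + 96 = (w + 3)*(w^4 + 5*w^3 - 6*w^2 - 32*w + 32) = (w + 3)*(w + 4)*(w^3 + w^2 - 10*w + 8) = (w - 1)*(w + 3)*(w + 4)*(w^2 + 2*w - 8) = (w - 2)*(w - 1)*(w + 3)*(w + 4)*(w + 4)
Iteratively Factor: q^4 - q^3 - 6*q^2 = (q + 2)*(q^3 - 3*q^2) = q*(q + 2)*(q^2 - 3*q) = q*(q - 3)*(q + 2)*(q)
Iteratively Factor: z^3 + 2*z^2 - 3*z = (z - 1)*(z^2 + 3*z) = z*(z - 1)*(z + 3)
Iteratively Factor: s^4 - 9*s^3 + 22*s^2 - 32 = (s - 4)*(s^3 - 5*s^2 + 2*s + 8) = (s - 4)*(s + 1)*(s^2 - 6*s + 8) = (s - 4)^2*(s + 1)*(s - 2)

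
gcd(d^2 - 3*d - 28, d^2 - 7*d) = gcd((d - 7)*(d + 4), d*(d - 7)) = d - 7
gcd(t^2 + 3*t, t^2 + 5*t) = t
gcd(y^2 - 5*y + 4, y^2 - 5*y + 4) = y^2 - 5*y + 4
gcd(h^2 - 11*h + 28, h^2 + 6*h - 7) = 1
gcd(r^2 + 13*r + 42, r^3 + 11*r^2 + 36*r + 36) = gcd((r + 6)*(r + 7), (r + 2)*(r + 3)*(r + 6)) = r + 6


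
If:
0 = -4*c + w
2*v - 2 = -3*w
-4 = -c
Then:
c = 4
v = -23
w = 16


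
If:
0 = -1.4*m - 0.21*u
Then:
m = -0.15*u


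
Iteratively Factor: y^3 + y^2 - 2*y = (y + 2)*(y^2 - y) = y*(y + 2)*(y - 1)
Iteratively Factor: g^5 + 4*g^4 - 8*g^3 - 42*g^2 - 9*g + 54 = (g + 3)*(g^4 + g^3 - 11*g^2 - 9*g + 18) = (g - 3)*(g + 3)*(g^3 + 4*g^2 + g - 6) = (g - 3)*(g - 1)*(g + 3)*(g^2 + 5*g + 6) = (g - 3)*(g - 1)*(g + 3)^2*(g + 2)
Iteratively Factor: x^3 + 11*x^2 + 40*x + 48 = (x + 3)*(x^2 + 8*x + 16) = (x + 3)*(x + 4)*(x + 4)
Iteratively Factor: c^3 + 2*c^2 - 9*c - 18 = (c + 3)*(c^2 - c - 6) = (c - 3)*(c + 3)*(c + 2)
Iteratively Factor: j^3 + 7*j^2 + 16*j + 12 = (j + 3)*(j^2 + 4*j + 4) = (j + 2)*(j + 3)*(j + 2)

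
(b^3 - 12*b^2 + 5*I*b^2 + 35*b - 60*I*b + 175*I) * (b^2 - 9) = b^5 - 12*b^4 + 5*I*b^4 + 26*b^3 - 60*I*b^3 + 108*b^2 + 130*I*b^2 - 315*b + 540*I*b - 1575*I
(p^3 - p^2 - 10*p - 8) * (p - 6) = p^4 - 7*p^3 - 4*p^2 + 52*p + 48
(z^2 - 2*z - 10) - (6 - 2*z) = z^2 - 16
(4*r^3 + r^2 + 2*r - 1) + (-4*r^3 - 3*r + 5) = r^2 - r + 4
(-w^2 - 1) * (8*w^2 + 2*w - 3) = -8*w^4 - 2*w^3 - 5*w^2 - 2*w + 3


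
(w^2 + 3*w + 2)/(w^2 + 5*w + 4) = (w + 2)/(w + 4)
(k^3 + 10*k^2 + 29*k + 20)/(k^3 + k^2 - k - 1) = (k^2 + 9*k + 20)/(k^2 - 1)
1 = 1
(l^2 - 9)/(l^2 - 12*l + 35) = (l^2 - 9)/(l^2 - 12*l + 35)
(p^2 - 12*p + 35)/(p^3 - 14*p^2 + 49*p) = (p - 5)/(p*(p - 7))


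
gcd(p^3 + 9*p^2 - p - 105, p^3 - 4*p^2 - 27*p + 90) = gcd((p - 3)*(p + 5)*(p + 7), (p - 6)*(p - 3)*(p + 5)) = p^2 + 2*p - 15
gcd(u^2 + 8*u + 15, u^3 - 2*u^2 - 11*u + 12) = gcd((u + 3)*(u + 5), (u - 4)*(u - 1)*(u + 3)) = u + 3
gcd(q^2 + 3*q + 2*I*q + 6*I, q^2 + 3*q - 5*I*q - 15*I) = q + 3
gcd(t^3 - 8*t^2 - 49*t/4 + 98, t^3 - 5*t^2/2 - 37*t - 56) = t^2 - 9*t/2 - 28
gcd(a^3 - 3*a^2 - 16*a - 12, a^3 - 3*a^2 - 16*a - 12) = a^3 - 3*a^2 - 16*a - 12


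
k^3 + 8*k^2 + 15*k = k*(k + 3)*(k + 5)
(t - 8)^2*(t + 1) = t^3 - 15*t^2 + 48*t + 64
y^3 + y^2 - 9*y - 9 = (y - 3)*(y + 1)*(y + 3)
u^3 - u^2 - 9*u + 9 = (u - 3)*(u - 1)*(u + 3)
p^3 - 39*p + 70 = (p - 5)*(p - 2)*(p + 7)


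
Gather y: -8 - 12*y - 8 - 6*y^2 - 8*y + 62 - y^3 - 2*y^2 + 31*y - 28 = -y^3 - 8*y^2 + 11*y + 18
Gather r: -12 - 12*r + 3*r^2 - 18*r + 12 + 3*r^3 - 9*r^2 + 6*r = 3*r^3 - 6*r^2 - 24*r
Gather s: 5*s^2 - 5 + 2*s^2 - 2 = 7*s^2 - 7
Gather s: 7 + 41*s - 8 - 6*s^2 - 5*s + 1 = -6*s^2 + 36*s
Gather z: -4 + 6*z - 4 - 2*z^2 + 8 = -2*z^2 + 6*z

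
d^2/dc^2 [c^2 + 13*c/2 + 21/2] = 2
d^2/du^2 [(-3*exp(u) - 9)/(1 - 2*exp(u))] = (42*exp(u) + 21)*exp(u)/(8*exp(3*u) - 12*exp(2*u) + 6*exp(u) - 1)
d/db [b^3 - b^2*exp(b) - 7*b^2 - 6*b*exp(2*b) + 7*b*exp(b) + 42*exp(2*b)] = -b^2*exp(b) + 3*b^2 - 12*b*exp(2*b) + 5*b*exp(b) - 14*b + 78*exp(2*b) + 7*exp(b)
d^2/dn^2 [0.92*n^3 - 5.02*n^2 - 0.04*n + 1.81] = 5.52*n - 10.04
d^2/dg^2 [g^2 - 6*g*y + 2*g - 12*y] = 2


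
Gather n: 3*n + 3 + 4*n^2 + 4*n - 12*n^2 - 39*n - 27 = -8*n^2 - 32*n - 24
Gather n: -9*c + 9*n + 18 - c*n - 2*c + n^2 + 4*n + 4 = -11*c + n^2 + n*(13 - c) + 22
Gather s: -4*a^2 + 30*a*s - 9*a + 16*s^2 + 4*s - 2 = -4*a^2 - 9*a + 16*s^2 + s*(30*a + 4) - 2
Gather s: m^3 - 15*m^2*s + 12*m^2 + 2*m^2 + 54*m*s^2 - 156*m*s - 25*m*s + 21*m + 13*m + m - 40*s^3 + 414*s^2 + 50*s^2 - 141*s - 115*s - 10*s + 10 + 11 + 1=m^3 + 14*m^2 + 35*m - 40*s^3 + s^2*(54*m + 464) + s*(-15*m^2 - 181*m - 266) + 22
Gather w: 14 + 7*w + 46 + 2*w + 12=9*w + 72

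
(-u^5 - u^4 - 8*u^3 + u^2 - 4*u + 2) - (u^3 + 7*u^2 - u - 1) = -u^5 - u^4 - 9*u^3 - 6*u^2 - 3*u + 3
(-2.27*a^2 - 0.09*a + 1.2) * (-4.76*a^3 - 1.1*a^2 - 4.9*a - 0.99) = 10.8052*a^5 + 2.9254*a^4 + 5.51*a^3 + 1.3683*a^2 - 5.7909*a - 1.188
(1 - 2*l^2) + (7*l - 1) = -2*l^2 + 7*l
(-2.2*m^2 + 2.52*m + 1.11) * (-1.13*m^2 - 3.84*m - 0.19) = 2.486*m^4 + 5.6004*m^3 - 10.5131*m^2 - 4.7412*m - 0.2109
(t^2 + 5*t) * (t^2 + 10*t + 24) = t^4 + 15*t^3 + 74*t^2 + 120*t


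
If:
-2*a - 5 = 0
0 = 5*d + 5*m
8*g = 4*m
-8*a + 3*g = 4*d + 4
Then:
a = -5/2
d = 32/11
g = -16/11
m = -32/11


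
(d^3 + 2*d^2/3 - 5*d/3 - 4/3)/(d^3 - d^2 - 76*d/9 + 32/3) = 3*(d^2 + 2*d + 1)/(3*d^2 + d - 24)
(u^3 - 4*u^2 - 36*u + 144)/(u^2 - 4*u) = u - 36/u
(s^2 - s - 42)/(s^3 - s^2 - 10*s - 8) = (-s^2 + s + 42)/(-s^3 + s^2 + 10*s + 8)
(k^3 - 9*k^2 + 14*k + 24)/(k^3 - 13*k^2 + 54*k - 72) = (k + 1)/(k - 3)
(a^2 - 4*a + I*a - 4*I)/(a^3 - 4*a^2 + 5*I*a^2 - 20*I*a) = (a + I)/(a*(a + 5*I))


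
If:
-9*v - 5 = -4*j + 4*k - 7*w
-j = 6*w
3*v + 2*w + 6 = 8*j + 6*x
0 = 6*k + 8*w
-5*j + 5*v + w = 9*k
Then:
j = -225/493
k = -50/493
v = -645/986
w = 75/986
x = 2577/1972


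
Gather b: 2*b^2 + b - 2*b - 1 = 2*b^2 - b - 1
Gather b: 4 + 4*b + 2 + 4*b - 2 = 8*b + 4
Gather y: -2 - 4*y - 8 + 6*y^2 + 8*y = 6*y^2 + 4*y - 10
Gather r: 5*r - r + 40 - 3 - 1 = 4*r + 36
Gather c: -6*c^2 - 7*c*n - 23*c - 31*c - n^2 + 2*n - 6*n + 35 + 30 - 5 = -6*c^2 + c*(-7*n - 54) - n^2 - 4*n + 60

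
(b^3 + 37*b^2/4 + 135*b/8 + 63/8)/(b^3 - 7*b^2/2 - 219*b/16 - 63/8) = 2*(2*b^2 + 17*b + 21)/(4*b^2 - 17*b - 42)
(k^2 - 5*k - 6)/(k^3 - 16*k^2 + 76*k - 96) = (k + 1)/(k^2 - 10*k + 16)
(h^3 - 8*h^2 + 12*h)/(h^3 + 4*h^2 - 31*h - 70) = h*(h^2 - 8*h + 12)/(h^3 + 4*h^2 - 31*h - 70)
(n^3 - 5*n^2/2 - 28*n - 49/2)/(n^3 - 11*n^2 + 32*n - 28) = (2*n^2 + 9*n + 7)/(2*(n^2 - 4*n + 4))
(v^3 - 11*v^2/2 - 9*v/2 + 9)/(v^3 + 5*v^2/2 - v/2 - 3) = (v - 6)/(v + 2)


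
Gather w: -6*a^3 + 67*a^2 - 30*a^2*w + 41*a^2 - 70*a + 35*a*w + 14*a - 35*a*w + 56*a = -6*a^3 - 30*a^2*w + 108*a^2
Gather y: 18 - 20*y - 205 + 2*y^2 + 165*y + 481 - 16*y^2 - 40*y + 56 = -14*y^2 + 105*y + 350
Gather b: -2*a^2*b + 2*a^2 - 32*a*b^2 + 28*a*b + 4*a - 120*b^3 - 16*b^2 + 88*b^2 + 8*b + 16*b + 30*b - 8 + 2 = 2*a^2 + 4*a - 120*b^3 + b^2*(72 - 32*a) + b*(-2*a^2 + 28*a + 54) - 6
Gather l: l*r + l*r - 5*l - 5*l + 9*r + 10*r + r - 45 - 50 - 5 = l*(2*r - 10) + 20*r - 100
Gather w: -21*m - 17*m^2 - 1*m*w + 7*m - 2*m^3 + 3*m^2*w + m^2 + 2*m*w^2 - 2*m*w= -2*m^3 - 16*m^2 + 2*m*w^2 - 14*m + w*(3*m^2 - 3*m)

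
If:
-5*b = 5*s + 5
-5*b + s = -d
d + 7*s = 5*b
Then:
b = -1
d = -5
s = 0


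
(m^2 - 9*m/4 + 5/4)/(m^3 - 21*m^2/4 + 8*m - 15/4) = 1/(m - 3)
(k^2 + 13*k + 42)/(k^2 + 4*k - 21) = (k + 6)/(k - 3)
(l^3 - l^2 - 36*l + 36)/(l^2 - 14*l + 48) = (l^2 + 5*l - 6)/(l - 8)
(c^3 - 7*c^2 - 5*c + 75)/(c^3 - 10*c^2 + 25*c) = (c + 3)/c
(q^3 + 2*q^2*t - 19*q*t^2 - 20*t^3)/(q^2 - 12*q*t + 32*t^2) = (q^2 + 6*q*t + 5*t^2)/(q - 8*t)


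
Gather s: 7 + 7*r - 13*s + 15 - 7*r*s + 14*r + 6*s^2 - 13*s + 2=21*r + 6*s^2 + s*(-7*r - 26) + 24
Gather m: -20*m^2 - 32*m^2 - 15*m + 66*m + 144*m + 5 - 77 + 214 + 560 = -52*m^2 + 195*m + 702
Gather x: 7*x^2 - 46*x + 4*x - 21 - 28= 7*x^2 - 42*x - 49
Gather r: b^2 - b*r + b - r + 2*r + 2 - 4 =b^2 + b + r*(1 - b) - 2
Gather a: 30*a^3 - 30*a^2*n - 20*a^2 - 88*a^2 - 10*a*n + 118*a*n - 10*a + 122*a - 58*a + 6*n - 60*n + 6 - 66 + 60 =30*a^3 + a^2*(-30*n - 108) + a*(108*n + 54) - 54*n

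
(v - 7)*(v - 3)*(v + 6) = v^3 - 4*v^2 - 39*v + 126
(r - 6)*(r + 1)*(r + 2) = r^3 - 3*r^2 - 16*r - 12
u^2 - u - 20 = (u - 5)*(u + 4)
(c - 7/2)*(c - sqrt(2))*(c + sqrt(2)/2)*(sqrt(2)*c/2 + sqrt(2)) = sqrt(2)*c^4/2 - 3*sqrt(2)*c^3/4 - c^3/2 - 4*sqrt(2)*c^2 + 3*c^2/4 + 3*sqrt(2)*c/4 + 7*c/2 + 7*sqrt(2)/2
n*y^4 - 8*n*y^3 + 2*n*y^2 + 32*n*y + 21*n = (y - 7)*(y - 3)*(y + 1)*(n*y + n)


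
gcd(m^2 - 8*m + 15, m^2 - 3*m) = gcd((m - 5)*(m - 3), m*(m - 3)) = m - 3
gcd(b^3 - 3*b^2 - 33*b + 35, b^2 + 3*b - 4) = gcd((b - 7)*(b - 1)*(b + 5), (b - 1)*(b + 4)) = b - 1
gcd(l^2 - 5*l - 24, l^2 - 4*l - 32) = l - 8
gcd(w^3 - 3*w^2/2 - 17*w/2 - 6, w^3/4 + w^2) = 1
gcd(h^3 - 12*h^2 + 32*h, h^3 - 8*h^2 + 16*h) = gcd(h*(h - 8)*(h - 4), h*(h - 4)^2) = h^2 - 4*h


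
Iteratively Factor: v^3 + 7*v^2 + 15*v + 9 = (v + 1)*(v^2 + 6*v + 9) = (v + 1)*(v + 3)*(v + 3)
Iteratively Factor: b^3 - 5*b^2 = (b)*(b^2 - 5*b) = b^2*(b - 5)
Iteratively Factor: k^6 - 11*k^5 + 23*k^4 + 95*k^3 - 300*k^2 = (k + 3)*(k^5 - 14*k^4 + 65*k^3 - 100*k^2) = k*(k + 3)*(k^4 - 14*k^3 + 65*k^2 - 100*k) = k*(k - 5)*(k + 3)*(k^3 - 9*k^2 + 20*k) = k^2*(k - 5)*(k + 3)*(k^2 - 9*k + 20) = k^2*(k - 5)^2*(k + 3)*(k - 4)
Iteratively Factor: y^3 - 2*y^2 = (y)*(y^2 - 2*y) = y^2*(y - 2)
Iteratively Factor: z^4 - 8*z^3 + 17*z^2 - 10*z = (z - 5)*(z^3 - 3*z^2 + 2*z) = (z - 5)*(z - 2)*(z^2 - z) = z*(z - 5)*(z - 2)*(z - 1)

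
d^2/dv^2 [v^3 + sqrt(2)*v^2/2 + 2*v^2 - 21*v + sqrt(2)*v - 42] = 6*v + sqrt(2) + 4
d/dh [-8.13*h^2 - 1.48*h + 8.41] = -16.26*h - 1.48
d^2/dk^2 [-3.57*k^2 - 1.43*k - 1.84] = -7.14000000000000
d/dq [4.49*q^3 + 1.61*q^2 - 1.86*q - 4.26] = 13.47*q^2 + 3.22*q - 1.86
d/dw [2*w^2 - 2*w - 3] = 4*w - 2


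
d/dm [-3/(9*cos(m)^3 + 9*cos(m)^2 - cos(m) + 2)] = 3*(-27*cos(m)^2 - 18*cos(m) + 1)*sin(m)/(9*cos(m)^3 + 9*cos(m)^2 - cos(m) + 2)^2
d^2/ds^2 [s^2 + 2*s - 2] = 2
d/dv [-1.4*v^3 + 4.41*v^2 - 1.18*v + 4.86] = -4.2*v^2 + 8.82*v - 1.18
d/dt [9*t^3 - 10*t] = 27*t^2 - 10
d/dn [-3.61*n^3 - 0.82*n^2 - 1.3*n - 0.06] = -10.83*n^2 - 1.64*n - 1.3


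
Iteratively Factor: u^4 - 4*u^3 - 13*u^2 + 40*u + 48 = (u + 3)*(u^3 - 7*u^2 + 8*u + 16) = (u - 4)*(u + 3)*(u^2 - 3*u - 4) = (u - 4)^2*(u + 3)*(u + 1)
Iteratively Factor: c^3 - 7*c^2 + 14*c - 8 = (c - 4)*(c^2 - 3*c + 2) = (c - 4)*(c - 2)*(c - 1)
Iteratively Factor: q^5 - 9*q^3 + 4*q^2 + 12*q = (q - 2)*(q^4 + 2*q^3 - 5*q^2 - 6*q) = (q - 2)^2*(q^3 + 4*q^2 + 3*q) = q*(q - 2)^2*(q^2 + 4*q + 3) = q*(q - 2)^2*(q + 3)*(q + 1)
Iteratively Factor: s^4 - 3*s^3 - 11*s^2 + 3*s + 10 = (s + 2)*(s^3 - 5*s^2 - s + 5) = (s - 5)*(s + 2)*(s^2 - 1) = (s - 5)*(s - 1)*(s + 2)*(s + 1)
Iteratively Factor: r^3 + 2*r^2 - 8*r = (r)*(r^2 + 2*r - 8) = r*(r - 2)*(r + 4)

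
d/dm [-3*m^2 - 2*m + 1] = -6*m - 2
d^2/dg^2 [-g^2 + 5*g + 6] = -2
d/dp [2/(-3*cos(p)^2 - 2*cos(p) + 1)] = -4*(3*cos(p) + 1)*sin(p)/(3*cos(p)^2 + 2*cos(p) - 1)^2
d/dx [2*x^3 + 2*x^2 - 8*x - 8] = 6*x^2 + 4*x - 8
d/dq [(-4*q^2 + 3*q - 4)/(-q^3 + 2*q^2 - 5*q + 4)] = 2*(-2*q^4 + 3*q^3 + q^2 - 8*q - 4)/(q^6 - 4*q^5 + 14*q^4 - 28*q^3 + 41*q^2 - 40*q + 16)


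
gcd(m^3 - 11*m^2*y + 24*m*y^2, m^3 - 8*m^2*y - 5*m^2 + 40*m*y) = -m^2 + 8*m*y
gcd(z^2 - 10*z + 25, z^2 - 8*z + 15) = z - 5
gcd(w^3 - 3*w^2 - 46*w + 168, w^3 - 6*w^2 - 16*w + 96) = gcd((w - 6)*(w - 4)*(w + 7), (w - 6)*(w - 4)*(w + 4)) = w^2 - 10*w + 24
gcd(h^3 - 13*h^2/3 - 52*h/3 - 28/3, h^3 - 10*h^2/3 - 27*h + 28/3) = h - 7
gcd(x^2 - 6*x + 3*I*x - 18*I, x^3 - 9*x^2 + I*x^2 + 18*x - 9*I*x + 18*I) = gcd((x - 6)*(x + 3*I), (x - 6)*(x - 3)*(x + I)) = x - 6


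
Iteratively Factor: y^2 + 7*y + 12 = (y + 4)*(y + 3)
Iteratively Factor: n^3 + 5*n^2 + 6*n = (n)*(n^2 + 5*n + 6) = n*(n + 2)*(n + 3)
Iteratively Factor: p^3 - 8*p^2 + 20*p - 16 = (p - 4)*(p^2 - 4*p + 4) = (p - 4)*(p - 2)*(p - 2)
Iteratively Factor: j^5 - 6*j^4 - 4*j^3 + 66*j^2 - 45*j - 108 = (j + 3)*(j^4 - 9*j^3 + 23*j^2 - 3*j - 36) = (j - 3)*(j + 3)*(j^3 - 6*j^2 + 5*j + 12) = (j - 4)*(j - 3)*(j + 3)*(j^2 - 2*j - 3) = (j - 4)*(j - 3)^2*(j + 3)*(j + 1)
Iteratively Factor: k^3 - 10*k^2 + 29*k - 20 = (k - 5)*(k^2 - 5*k + 4) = (k - 5)*(k - 1)*(k - 4)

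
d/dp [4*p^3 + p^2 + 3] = 2*p*(6*p + 1)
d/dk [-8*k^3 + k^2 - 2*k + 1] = -24*k^2 + 2*k - 2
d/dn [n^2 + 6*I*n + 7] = 2*n + 6*I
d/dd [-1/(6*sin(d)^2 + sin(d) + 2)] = (12*sin(d) + 1)*cos(d)/(6*sin(d)^2 + sin(d) + 2)^2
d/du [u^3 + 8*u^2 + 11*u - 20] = 3*u^2 + 16*u + 11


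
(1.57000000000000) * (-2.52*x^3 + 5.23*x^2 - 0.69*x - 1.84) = -3.9564*x^3 + 8.2111*x^2 - 1.0833*x - 2.8888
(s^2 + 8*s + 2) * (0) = 0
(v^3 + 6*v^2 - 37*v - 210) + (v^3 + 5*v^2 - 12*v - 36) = 2*v^3 + 11*v^2 - 49*v - 246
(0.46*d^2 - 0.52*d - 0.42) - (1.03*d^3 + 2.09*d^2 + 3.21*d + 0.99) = -1.03*d^3 - 1.63*d^2 - 3.73*d - 1.41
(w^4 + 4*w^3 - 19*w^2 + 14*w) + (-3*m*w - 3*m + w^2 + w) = -3*m*w - 3*m + w^4 + 4*w^3 - 18*w^2 + 15*w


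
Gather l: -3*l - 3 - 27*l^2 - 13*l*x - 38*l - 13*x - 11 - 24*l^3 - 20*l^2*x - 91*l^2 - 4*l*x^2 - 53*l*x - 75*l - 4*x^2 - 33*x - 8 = -24*l^3 + l^2*(-20*x - 118) + l*(-4*x^2 - 66*x - 116) - 4*x^2 - 46*x - 22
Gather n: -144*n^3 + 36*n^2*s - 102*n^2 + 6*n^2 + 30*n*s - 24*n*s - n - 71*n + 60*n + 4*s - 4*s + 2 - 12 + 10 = -144*n^3 + n^2*(36*s - 96) + n*(6*s - 12)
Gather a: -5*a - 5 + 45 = 40 - 5*a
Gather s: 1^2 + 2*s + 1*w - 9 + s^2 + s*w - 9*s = s^2 + s*(w - 7) + w - 8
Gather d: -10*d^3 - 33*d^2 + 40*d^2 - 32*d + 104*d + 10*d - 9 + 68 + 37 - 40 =-10*d^3 + 7*d^2 + 82*d + 56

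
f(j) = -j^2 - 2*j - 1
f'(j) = -2*j - 2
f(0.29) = -1.66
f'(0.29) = -2.58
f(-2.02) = -1.04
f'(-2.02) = 2.04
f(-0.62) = -0.14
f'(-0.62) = -0.76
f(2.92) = -15.37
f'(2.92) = -7.84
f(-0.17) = -0.69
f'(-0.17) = -1.66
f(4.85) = -34.22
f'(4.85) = -11.70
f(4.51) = -30.36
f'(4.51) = -11.02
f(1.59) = -6.71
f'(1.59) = -5.18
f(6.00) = -49.00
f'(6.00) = -14.00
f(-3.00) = -4.00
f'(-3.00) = 4.00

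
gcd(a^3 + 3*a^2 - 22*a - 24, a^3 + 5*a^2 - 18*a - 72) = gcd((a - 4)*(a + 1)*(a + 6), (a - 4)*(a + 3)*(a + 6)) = a^2 + 2*a - 24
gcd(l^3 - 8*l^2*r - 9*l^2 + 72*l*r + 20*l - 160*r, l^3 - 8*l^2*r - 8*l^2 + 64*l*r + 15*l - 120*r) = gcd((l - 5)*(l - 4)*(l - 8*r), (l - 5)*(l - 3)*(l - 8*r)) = -l^2 + 8*l*r + 5*l - 40*r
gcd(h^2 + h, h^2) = h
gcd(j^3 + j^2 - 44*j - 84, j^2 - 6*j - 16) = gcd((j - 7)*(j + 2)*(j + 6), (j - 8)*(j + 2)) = j + 2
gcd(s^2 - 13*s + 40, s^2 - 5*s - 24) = s - 8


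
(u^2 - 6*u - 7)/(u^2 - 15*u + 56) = (u + 1)/(u - 8)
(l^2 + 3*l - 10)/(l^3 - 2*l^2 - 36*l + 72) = (l + 5)/(l^2 - 36)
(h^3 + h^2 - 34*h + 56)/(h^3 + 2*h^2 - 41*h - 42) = (h^2 - 6*h + 8)/(h^2 - 5*h - 6)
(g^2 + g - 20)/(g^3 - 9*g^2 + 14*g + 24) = (g + 5)/(g^2 - 5*g - 6)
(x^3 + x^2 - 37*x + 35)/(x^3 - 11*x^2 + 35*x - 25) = (x + 7)/(x - 5)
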